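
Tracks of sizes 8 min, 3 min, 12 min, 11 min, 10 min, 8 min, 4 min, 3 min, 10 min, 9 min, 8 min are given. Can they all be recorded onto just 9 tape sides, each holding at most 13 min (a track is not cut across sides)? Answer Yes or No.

A valid assignment using 8 tape sides:
  side 1: 12 = 12
  side 2: 11 = 11
  side 3: 10 + 3 = 13
  side 4: 10 + 3 = 13
  side 5: 9 + 4 = 13
  side 6: 8 = 8
  side 7: 8 = 8
  side 8: 8 = 8
That uses only 8 ≤ 9, so 9 tape sides are enough.

Yes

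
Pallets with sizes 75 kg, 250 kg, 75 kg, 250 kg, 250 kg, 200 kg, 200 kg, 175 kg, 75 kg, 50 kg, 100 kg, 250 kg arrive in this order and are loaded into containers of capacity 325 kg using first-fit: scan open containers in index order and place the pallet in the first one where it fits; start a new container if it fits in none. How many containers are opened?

7

  75 → container 1 (new)  [load 75/325]
  250 → container 1  [load 325/325]
  75 → container 2 (new)  [load 75/325]
  250 → container 2  [load 325/325]
  250 → container 3 (new)  [load 250/325]
  200 → container 4 (new)  [load 200/325]
  200 → container 5 (new)  [load 200/325]
  175 → container 6 (new)  [load 175/325]
  75 → container 3  [load 325/325]
  50 → container 4  [load 250/325]
  100 → container 5  [load 300/325]
  250 → container 7 (new)  [load 250/325]
7 containers opened.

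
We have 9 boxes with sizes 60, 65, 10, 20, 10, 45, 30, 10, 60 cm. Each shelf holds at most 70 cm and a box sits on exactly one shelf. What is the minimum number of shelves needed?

5

Total = 65 + 60 + 60 + 45 + 30 + 20 + 10 + 10 + 10 = 310 cm.
Lower bound: ⌈310/70⌉ = 5 shelves.
A packing using 5 shelves:
  shelf 1: 65 = 65
  shelf 2: 60 + 10 = 70
  shelf 3: 60 + 10 = 70
  shelf 4: 45 + 20 = 65
  shelf 5: 30 + 10 = 40
This matches the lower bound, so 5 is optimal.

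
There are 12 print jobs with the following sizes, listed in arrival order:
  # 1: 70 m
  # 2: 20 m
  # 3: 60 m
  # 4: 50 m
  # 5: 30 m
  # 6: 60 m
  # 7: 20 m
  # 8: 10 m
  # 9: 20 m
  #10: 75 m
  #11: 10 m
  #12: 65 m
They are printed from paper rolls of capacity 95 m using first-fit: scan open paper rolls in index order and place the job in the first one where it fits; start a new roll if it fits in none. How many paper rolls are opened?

6

  70 → roll 1 (new)  [load 70/95]
  20 → roll 1  [load 90/95]
  60 → roll 2 (new)  [load 60/95]
  50 → roll 3 (new)  [load 50/95]
  30 → roll 2  [load 90/95]
  60 → roll 4 (new)  [load 60/95]
  20 → roll 3  [load 70/95]
  10 → roll 3  [load 80/95]
  20 → roll 4  [load 80/95]
  75 → roll 5 (new)  [load 75/95]
  10 → roll 3  [load 90/95]
  65 → roll 6 (new)  [load 65/95]
6 paper rolls opened.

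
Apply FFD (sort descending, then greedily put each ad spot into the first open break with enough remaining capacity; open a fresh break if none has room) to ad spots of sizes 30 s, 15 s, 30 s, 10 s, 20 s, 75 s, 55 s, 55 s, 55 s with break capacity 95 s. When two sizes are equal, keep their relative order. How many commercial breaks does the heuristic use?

4

Sorted descending: 75, 55, 55, 55, 30, 30, 20, 15, 10.
  75 → break 1 (new)  [load 75/95]
  55 → break 2 (new)  [load 55/95]
  55 → break 3 (new)  [load 55/95]
  55 → break 4 (new)  [load 55/95]
  30 → break 2  [load 85/95]
  30 → break 3  [load 85/95]
  20 → break 1  [load 95/95]
  15 → break 4  [load 70/95]
  10 → break 2  [load 95/95]
4 commercial breaks opened.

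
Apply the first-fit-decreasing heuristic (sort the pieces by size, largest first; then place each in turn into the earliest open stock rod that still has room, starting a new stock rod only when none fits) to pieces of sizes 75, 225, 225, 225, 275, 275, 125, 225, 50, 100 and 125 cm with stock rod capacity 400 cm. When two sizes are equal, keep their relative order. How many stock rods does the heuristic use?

6

Sorted descending: 275, 275, 225, 225, 225, 225, 125, 125, 100, 75, 50.
  275 → stock rod 1 (new)  [load 275/400]
  275 → stock rod 2 (new)  [load 275/400]
  225 → stock rod 3 (new)  [load 225/400]
  225 → stock rod 4 (new)  [load 225/400]
  225 → stock rod 5 (new)  [load 225/400]
  225 → stock rod 6 (new)  [load 225/400]
  125 → stock rod 1  [load 400/400]
  125 → stock rod 2  [load 400/400]
  100 → stock rod 3  [load 325/400]
  75 → stock rod 3  [load 400/400]
  50 → stock rod 4  [load 275/400]
6 stock rods opened.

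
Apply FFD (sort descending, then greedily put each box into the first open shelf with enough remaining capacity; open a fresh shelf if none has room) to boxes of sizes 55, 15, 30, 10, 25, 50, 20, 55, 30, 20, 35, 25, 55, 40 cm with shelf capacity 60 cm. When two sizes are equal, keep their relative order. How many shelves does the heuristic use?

Sorted descending: 55, 55, 55, 50, 40, 35, 30, 30, 25, 25, 20, 20, 15, 10.
  55 → shelf 1 (new)  [load 55/60]
  55 → shelf 2 (new)  [load 55/60]
  55 → shelf 3 (new)  [load 55/60]
  50 → shelf 4 (new)  [load 50/60]
  40 → shelf 5 (new)  [load 40/60]
  35 → shelf 6 (new)  [load 35/60]
  30 → shelf 7 (new)  [load 30/60]
  30 → shelf 7  [load 60/60]
  25 → shelf 6  [load 60/60]
  25 → shelf 8 (new)  [load 25/60]
  20 → shelf 5  [load 60/60]
  20 → shelf 8  [load 45/60]
  15 → shelf 8  [load 60/60]
  10 → shelf 4  [load 60/60]
8 shelves opened.

8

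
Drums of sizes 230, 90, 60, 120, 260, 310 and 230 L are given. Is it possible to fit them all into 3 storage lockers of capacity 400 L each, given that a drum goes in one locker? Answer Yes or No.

Total = 1300 L; ⌈1300/400⌉ = 4.
At least 4 storage lockers are required, but only 3 are allowed.

No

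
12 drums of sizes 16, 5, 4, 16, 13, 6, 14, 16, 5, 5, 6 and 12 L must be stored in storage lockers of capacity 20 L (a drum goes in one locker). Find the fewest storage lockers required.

7

Total = 16 + 16 + 16 + 14 + 13 + 12 + 6 + 6 + 5 + 5 + 5 + 4 = 118 L.
Lower bound: ⌈118/20⌉ = 6 storage lockers.
A packing using 7 storage lockers:
  locker 1: 16 + 4 = 20
  locker 2: 16 = 16
  locker 3: 16 = 16
  locker 4: 14 + 6 = 20
  locker 5: 13 + 6 = 19
  locker 6: 12 + 5 = 17
  locker 7: 5 + 5 = 10
No arrangement into 6 storage lockers stays within capacity, so 7 is optimal.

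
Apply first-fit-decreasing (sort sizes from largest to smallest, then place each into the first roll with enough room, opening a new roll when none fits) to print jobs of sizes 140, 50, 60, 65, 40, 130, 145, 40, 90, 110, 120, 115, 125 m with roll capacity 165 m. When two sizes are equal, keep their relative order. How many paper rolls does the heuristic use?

9

Sorted descending: 145, 140, 130, 125, 120, 115, 110, 90, 65, 60, 50, 40, 40.
  145 → roll 1 (new)  [load 145/165]
  140 → roll 2 (new)  [load 140/165]
  130 → roll 3 (new)  [load 130/165]
  125 → roll 4 (new)  [load 125/165]
  120 → roll 5 (new)  [load 120/165]
  115 → roll 6 (new)  [load 115/165]
  110 → roll 7 (new)  [load 110/165]
  90 → roll 8 (new)  [load 90/165]
  65 → roll 8  [load 155/165]
  60 → roll 9 (new)  [load 60/165]
  50 → roll 6  [load 165/165]
  40 → roll 4  [load 165/165]
  40 → roll 5  [load 160/165]
9 paper rolls opened.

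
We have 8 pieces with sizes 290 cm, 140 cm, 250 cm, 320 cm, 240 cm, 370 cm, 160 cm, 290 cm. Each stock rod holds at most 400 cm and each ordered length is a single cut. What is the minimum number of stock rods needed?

6

Total = 370 + 320 + 290 + 290 + 250 + 240 + 160 + 140 = 2060 cm.
Lower bound: ⌈2060/400⌉ = 6 stock rods.
A packing using 6 stock rods:
  stock rod 1: 370 = 370
  stock rod 2: 320 = 320
  stock rod 3: 290 = 290
  stock rod 4: 290 = 290
  stock rod 5: 250 + 140 = 390
  stock rod 6: 240 + 160 = 400
This matches the lower bound, so 6 is optimal.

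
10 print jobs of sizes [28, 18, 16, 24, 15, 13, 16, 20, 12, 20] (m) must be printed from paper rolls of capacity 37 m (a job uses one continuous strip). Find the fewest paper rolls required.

Total = 28 + 24 + 20 + 20 + 18 + 16 + 16 + 15 + 13 + 12 = 182 m.
Lower bound: ⌈182/37⌉ = 5 paper rolls.
A packing using 6 paper rolls:
  roll 1: 28 = 28
  roll 2: 24 + 13 = 37
  roll 3: 20 + 16 = 36
  roll 4: 20 + 16 = 36
  roll 5: 18 + 15 = 33
  roll 6: 12 = 12
No arrangement into 5 paper rolls stays within capacity, so 6 is optimal.

6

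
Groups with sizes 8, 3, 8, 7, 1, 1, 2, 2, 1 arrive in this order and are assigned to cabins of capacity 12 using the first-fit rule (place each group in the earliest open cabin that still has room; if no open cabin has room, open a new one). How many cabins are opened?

  8 → cabin 1 (new)  [load 8/12]
  3 → cabin 1  [load 11/12]
  8 → cabin 2 (new)  [load 8/12]
  7 → cabin 3 (new)  [load 7/12]
  1 → cabin 1  [load 12/12]
  1 → cabin 2  [load 9/12]
  2 → cabin 2  [load 11/12]
  2 → cabin 3  [load 9/12]
  1 → cabin 2  [load 12/12]
3 cabins opened.

3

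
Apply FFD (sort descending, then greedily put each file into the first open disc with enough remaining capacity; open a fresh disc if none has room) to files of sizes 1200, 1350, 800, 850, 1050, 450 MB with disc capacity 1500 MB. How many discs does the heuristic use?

5

Sorted descending: 1350, 1200, 1050, 850, 800, 450.
  1350 → disc 1 (new)  [load 1350/1500]
  1200 → disc 2 (new)  [load 1200/1500]
  1050 → disc 3 (new)  [load 1050/1500]
  850 → disc 4 (new)  [load 850/1500]
  800 → disc 5 (new)  [load 800/1500]
  450 → disc 3  [load 1500/1500]
5 discs opened.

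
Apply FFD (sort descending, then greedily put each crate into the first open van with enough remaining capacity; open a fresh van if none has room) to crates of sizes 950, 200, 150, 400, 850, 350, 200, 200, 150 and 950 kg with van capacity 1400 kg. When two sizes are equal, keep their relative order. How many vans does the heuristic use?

Sorted descending: 950, 950, 850, 400, 350, 200, 200, 200, 150, 150.
  950 → van 1 (new)  [load 950/1400]
  950 → van 2 (new)  [load 950/1400]
  850 → van 3 (new)  [load 850/1400]
  400 → van 1  [load 1350/1400]
  350 → van 2  [load 1300/1400]
  200 → van 3  [load 1050/1400]
  200 → van 3  [load 1250/1400]
  200 → van 4 (new)  [load 200/1400]
  150 → van 3  [load 1400/1400]
  150 → van 4  [load 350/1400]
4 vans opened.

4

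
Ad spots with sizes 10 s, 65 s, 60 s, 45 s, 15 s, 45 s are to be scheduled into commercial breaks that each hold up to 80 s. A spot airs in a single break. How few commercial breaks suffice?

Total = 65 + 60 + 45 + 45 + 15 + 10 = 240 s.
Lower bound: ⌈240/80⌉ = 3 commercial breaks.
Also, 4 ad spots each exceed 40 s, and no two of those can share a break, so at least 4 commercial breaks are needed.
A packing using 4 commercial breaks:
  break 1: 65 + 15 = 80
  break 2: 60 + 10 = 70
  break 3: 45 = 45
  break 4: 45 = 45
This matches the lower bound, so 4 is optimal.

4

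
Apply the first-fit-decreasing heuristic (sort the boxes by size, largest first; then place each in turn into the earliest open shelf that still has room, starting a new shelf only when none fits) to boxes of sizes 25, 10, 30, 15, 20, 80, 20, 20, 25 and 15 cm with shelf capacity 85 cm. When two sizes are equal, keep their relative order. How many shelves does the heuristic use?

4

Sorted descending: 80, 30, 25, 25, 20, 20, 20, 15, 15, 10.
  80 → shelf 1 (new)  [load 80/85]
  30 → shelf 2 (new)  [load 30/85]
  25 → shelf 2  [load 55/85]
  25 → shelf 2  [load 80/85]
  20 → shelf 3 (new)  [load 20/85]
  20 → shelf 3  [load 40/85]
  20 → shelf 3  [load 60/85]
  15 → shelf 3  [load 75/85]
  15 → shelf 4 (new)  [load 15/85]
  10 → shelf 3  [load 85/85]
4 shelves opened.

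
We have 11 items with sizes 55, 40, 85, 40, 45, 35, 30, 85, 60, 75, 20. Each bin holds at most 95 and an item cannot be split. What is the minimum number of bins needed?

Total = 85 + 85 + 75 + 60 + 55 + 45 + 40 + 40 + 35 + 30 + 20 = 570.
Lower bound: ⌈570/95⌉ = 6 bins.
A packing using 7 bins:
  bin 1: 85 = 85
  bin 2: 85 = 85
  bin 3: 75 + 20 = 95
  bin 4: 60 + 35 = 95
  bin 5: 55 + 40 = 95
  bin 6: 45 + 40 = 85
  bin 7: 30 = 30
No arrangement into 6 bins stays within capacity, so 7 is optimal.

7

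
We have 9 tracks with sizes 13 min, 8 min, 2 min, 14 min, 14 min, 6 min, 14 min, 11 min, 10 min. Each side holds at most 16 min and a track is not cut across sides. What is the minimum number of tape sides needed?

7

Total = 14 + 14 + 14 + 13 + 11 + 10 + 8 + 6 + 2 = 92 min.
Lower bound: ⌈92/16⌉ = 6 tape sides.
A packing using 7 tape sides:
  side 1: 14 + 2 = 16
  side 2: 14 = 14
  side 3: 14 = 14
  side 4: 13 = 13
  side 5: 11 = 11
  side 6: 10 + 6 = 16
  side 7: 8 = 8
No arrangement into 6 tape sides stays within capacity, so 7 is optimal.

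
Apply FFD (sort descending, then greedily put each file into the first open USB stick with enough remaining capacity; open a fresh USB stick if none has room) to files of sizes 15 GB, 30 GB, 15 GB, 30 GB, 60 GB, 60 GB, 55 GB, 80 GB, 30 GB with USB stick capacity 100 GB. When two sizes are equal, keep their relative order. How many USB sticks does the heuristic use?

Sorted descending: 80, 60, 60, 55, 30, 30, 30, 15, 15.
  80 → USB stick 1 (new)  [load 80/100]
  60 → USB stick 2 (new)  [load 60/100]
  60 → USB stick 3 (new)  [load 60/100]
  55 → USB stick 4 (new)  [load 55/100]
  30 → USB stick 2  [load 90/100]
  30 → USB stick 3  [load 90/100]
  30 → USB stick 4  [load 85/100]
  15 → USB stick 1  [load 95/100]
  15 → USB stick 4  [load 100/100]
4 USB sticks opened.

4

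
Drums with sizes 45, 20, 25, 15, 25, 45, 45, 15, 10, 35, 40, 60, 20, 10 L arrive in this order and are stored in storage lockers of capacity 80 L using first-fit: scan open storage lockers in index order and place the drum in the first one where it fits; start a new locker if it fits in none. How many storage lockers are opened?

  45 → locker 1 (new)  [load 45/80]
  20 → locker 1  [load 65/80]
  25 → locker 2 (new)  [load 25/80]
  15 → locker 1  [load 80/80]
  25 → locker 2  [load 50/80]
  45 → locker 3 (new)  [load 45/80]
  45 → locker 4 (new)  [load 45/80]
  15 → locker 2  [load 65/80]
  10 → locker 2  [load 75/80]
  35 → locker 3  [load 80/80]
  40 → locker 5 (new)  [load 40/80]
  60 → locker 6 (new)  [load 60/80]
  20 → locker 4  [load 65/80]
  10 → locker 4  [load 75/80]
6 storage lockers opened.

6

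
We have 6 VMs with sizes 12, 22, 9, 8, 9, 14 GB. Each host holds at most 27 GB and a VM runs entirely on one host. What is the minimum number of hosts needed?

3

Total = 22 + 14 + 12 + 9 + 9 + 8 = 74 GB.
Lower bound: ⌈74/27⌉ = 3 hosts.
A packing using 3 hosts:
  host 1: 22 = 22
  host 2: 14 + 12 = 26
  host 3: 9 + 9 + 8 = 26
This matches the lower bound, so 3 is optimal.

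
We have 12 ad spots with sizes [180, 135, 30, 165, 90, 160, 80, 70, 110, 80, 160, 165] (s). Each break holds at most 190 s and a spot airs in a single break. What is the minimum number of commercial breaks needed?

9

Total = 180 + 165 + 165 + 160 + 160 + 135 + 110 + 90 + 80 + 80 + 70 + 30 = 1425 s.
Lower bound: ⌈1425/190⌉ = 8 commercial breaks.
A packing using 9 commercial breaks:
  break 1: 180 = 180
  break 2: 165 = 165
  break 3: 165 = 165
  break 4: 160 + 30 = 190
  break 5: 160 = 160
  break 6: 135 = 135
  break 7: 110 + 80 = 190
  break 8: 90 + 80 = 170
  break 9: 70 = 70
No arrangement into 8 commercial breaks stays within capacity, so 9 is optimal.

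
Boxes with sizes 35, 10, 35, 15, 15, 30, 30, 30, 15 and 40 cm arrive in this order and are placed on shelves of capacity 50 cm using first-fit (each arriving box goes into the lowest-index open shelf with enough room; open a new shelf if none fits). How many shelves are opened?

6

  35 → shelf 1 (new)  [load 35/50]
  10 → shelf 1  [load 45/50]
  35 → shelf 2 (new)  [load 35/50]
  15 → shelf 2  [load 50/50]
  15 → shelf 3 (new)  [load 15/50]
  30 → shelf 3  [load 45/50]
  30 → shelf 4 (new)  [load 30/50]
  30 → shelf 5 (new)  [load 30/50]
  15 → shelf 4  [load 45/50]
  40 → shelf 6 (new)  [load 40/50]
6 shelves opened.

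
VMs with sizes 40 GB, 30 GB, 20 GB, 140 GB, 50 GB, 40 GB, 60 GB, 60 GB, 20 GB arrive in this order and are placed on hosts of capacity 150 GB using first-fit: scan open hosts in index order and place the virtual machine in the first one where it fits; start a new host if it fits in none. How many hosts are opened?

  40 → host 1 (new)  [load 40/150]
  30 → host 1  [load 70/150]
  20 → host 1  [load 90/150]
  140 → host 2 (new)  [load 140/150]
  50 → host 1  [load 140/150]
  40 → host 3 (new)  [load 40/150]
  60 → host 3  [load 100/150]
  60 → host 4 (new)  [load 60/150]
  20 → host 3  [load 120/150]
4 hosts opened.

4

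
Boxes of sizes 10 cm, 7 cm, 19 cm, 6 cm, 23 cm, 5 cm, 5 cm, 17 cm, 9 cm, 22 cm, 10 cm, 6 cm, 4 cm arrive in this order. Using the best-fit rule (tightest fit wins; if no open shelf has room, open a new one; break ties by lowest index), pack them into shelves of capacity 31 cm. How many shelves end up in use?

  10 → shelf 1 (new)  [load 10/31]
  7 → shelf 1  [load 17/31]
  19 → shelf 2 (new)  [load 19/31]
  6 → shelf 2  [load 25/31]
  23 → shelf 3 (new)  [load 23/31]
  5 → shelf 2  [load 30/31]
  5 → shelf 3  [load 28/31]
  17 → shelf 4 (new)  [load 17/31]
  9 → shelf 1  [load 26/31]
  22 → shelf 5 (new)  [load 22/31]
  10 → shelf 4  [load 27/31]
  6 → shelf 5  [load 28/31]
  4 → shelf 4  [load 31/31]
5 shelves opened.

5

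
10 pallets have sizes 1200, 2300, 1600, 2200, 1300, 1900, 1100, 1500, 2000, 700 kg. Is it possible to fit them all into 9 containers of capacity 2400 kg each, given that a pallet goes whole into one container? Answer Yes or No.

Yes

A valid assignment using 8 containers:
  container 1: 2300 = 2300
  container 2: 2200 = 2200
  container 3: 2000 = 2000
  container 4: 1900 = 1900
  container 5: 1600 + 700 = 2300
  container 6: 1500 = 1500
  container 7: 1300 + 1100 = 2400
  container 8: 1200 = 1200
That uses only 8 ≤ 9, so 9 containers are enough.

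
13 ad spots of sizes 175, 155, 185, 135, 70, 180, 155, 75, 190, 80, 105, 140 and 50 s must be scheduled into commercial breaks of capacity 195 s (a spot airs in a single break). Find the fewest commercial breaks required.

10

Total = 190 + 185 + 180 + 175 + 155 + 155 + 140 + 135 + 105 + 80 + 75 + 70 + 50 = 1695 s.
Lower bound: ⌈1695/195⌉ = 9 commercial breaks.
A packing using 10 commercial breaks:
  break 1: 190 = 190
  break 2: 185 = 185
  break 3: 180 = 180
  break 4: 175 = 175
  break 5: 155 = 155
  break 6: 155 = 155
  break 7: 140 + 50 = 190
  break 8: 135 = 135
  break 9: 105 + 80 = 185
  break 10: 75 + 70 = 145
No arrangement into 9 commercial breaks stays within capacity, so 10 is optimal.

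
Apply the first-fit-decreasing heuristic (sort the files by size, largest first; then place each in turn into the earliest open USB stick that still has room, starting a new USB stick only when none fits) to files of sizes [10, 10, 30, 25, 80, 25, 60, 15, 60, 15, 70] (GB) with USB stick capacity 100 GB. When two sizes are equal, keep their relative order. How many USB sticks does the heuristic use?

Sorted descending: 80, 70, 60, 60, 30, 25, 25, 15, 15, 10, 10.
  80 → USB stick 1 (new)  [load 80/100]
  70 → USB stick 2 (new)  [load 70/100]
  60 → USB stick 3 (new)  [load 60/100]
  60 → USB stick 4 (new)  [load 60/100]
  30 → USB stick 2  [load 100/100]
  25 → USB stick 3  [load 85/100]
  25 → USB stick 4  [load 85/100]
  15 → USB stick 1  [load 95/100]
  15 → USB stick 3  [load 100/100]
  10 → USB stick 4  [load 95/100]
  10 → USB stick 5 (new)  [load 10/100]
5 USB sticks opened.

5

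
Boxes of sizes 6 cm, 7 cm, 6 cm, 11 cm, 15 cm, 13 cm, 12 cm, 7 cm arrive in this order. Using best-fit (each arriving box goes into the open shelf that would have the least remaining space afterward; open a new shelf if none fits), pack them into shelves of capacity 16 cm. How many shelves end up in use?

6

  6 → shelf 1 (new)  [load 6/16]
  7 → shelf 1  [load 13/16]
  6 → shelf 2 (new)  [load 6/16]
  11 → shelf 3 (new)  [load 11/16]
  15 → shelf 4 (new)  [load 15/16]
  13 → shelf 5 (new)  [load 13/16]
  12 → shelf 6 (new)  [load 12/16]
  7 → shelf 2  [load 13/16]
6 shelves opened.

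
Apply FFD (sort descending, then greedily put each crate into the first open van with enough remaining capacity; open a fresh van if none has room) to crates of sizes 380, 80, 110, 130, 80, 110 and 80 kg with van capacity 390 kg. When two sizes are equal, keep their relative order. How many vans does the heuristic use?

3

Sorted descending: 380, 130, 110, 110, 80, 80, 80.
  380 → van 1 (new)  [load 380/390]
  130 → van 2 (new)  [load 130/390]
  110 → van 2  [load 240/390]
  110 → van 2  [load 350/390]
  80 → van 3 (new)  [load 80/390]
  80 → van 3  [load 160/390]
  80 → van 3  [load 240/390]
3 vans opened.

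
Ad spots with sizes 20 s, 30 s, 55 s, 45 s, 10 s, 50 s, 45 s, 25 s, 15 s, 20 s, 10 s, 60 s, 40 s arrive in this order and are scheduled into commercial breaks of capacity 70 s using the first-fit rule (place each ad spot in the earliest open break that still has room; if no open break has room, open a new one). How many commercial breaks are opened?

  20 → break 1 (new)  [load 20/70]
  30 → break 1  [load 50/70]
  55 → break 2 (new)  [load 55/70]
  45 → break 3 (new)  [load 45/70]
  10 → break 1  [load 60/70]
  50 → break 4 (new)  [load 50/70]
  45 → break 5 (new)  [load 45/70]
  25 → break 3  [load 70/70]
  15 → break 2  [load 70/70]
  20 → break 4  [load 70/70]
  10 → break 1  [load 70/70]
  60 → break 6 (new)  [load 60/70]
  40 → break 7 (new)  [load 40/70]
7 commercial breaks opened.

7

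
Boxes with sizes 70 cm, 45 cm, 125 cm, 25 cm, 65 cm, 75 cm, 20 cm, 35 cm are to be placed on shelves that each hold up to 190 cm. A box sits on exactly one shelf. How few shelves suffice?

3

Total = 125 + 75 + 70 + 65 + 45 + 35 + 25 + 20 = 460 cm.
Lower bound: ⌈460/190⌉ = 3 shelves.
A packing using 3 shelves:
  shelf 1: 125 + 65 = 190
  shelf 2: 75 + 70 + 45 = 190
  shelf 3: 35 + 25 + 20 = 80
This matches the lower bound, so 3 is optimal.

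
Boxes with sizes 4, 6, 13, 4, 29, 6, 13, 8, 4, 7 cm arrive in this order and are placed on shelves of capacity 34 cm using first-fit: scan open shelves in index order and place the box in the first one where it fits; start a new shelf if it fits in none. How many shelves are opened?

3

  4 → shelf 1 (new)  [load 4/34]
  6 → shelf 1  [load 10/34]
  13 → shelf 1  [load 23/34]
  4 → shelf 1  [load 27/34]
  29 → shelf 2 (new)  [load 29/34]
  6 → shelf 1  [load 33/34]
  13 → shelf 3 (new)  [load 13/34]
  8 → shelf 3  [load 21/34]
  4 → shelf 2  [load 33/34]
  7 → shelf 3  [load 28/34]
3 shelves opened.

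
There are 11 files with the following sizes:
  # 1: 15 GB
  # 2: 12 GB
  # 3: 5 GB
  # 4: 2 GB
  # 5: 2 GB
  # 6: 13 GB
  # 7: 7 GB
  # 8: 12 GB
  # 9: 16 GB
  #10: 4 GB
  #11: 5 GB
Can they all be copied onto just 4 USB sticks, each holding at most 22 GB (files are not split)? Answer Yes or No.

Total = 93 GB; ⌈93/22⌉ = 5.
At least 5 USB sticks are required, but only 4 are allowed.

No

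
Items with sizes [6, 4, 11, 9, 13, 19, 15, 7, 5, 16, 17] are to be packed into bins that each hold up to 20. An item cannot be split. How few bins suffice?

Total = 19 + 17 + 16 + 15 + 13 + 11 + 9 + 7 + 6 + 5 + 4 = 122.
Lower bound: ⌈122/20⌉ = 7 bins.
A packing using 7 bins:
  bin 1: 19 = 19
  bin 2: 17 = 17
  bin 3: 16 + 4 = 20
  bin 4: 15 + 5 = 20
  bin 5: 13 + 7 = 20
  bin 6: 11 + 9 = 20
  bin 7: 6 = 6
This matches the lower bound, so 7 is optimal.

7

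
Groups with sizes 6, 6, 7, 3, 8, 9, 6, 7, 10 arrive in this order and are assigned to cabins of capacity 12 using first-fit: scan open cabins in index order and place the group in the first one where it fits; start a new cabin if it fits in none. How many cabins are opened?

7

  6 → cabin 1 (new)  [load 6/12]
  6 → cabin 1  [load 12/12]
  7 → cabin 2 (new)  [load 7/12]
  3 → cabin 2  [load 10/12]
  8 → cabin 3 (new)  [load 8/12]
  9 → cabin 4 (new)  [load 9/12]
  6 → cabin 5 (new)  [load 6/12]
  7 → cabin 6 (new)  [load 7/12]
  10 → cabin 7 (new)  [load 10/12]
7 cabins opened.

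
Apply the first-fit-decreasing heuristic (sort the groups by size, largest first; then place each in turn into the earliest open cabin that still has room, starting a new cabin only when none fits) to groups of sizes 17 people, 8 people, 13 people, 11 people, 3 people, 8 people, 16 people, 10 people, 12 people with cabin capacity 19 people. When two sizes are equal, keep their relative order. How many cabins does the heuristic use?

6

Sorted descending: 17, 16, 13, 12, 11, 10, 8, 8, 3.
  17 → cabin 1 (new)  [load 17/19]
  16 → cabin 2 (new)  [load 16/19]
  13 → cabin 3 (new)  [load 13/19]
  12 → cabin 4 (new)  [load 12/19]
  11 → cabin 5 (new)  [load 11/19]
  10 → cabin 6 (new)  [load 10/19]
  8 → cabin 5  [load 19/19]
  8 → cabin 6  [load 18/19]
  3 → cabin 2  [load 19/19]
6 cabins opened.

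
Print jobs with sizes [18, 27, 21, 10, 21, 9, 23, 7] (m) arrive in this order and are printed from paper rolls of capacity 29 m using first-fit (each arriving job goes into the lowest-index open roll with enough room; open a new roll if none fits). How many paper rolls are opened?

6

  18 → roll 1 (new)  [load 18/29]
  27 → roll 2 (new)  [load 27/29]
  21 → roll 3 (new)  [load 21/29]
  10 → roll 1  [load 28/29]
  21 → roll 4 (new)  [load 21/29]
  9 → roll 5 (new)  [load 9/29]
  23 → roll 6 (new)  [load 23/29]
  7 → roll 3  [load 28/29]
6 paper rolls opened.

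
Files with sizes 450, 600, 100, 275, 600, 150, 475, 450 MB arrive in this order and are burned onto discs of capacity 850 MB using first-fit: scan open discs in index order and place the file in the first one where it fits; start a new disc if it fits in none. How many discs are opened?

5

  450 → disc 1 (new)  [load 450/850]
  600 → disc 2 (new)  [load 600/850]
  100 → disc 1  [load 550/850]
  275 → disc 1  [load 825/850]
  600 → disc 3 (new)  [load 600/850]
  150 → disc 2  [load 750/850]
  475 → disc 4 (new)  [load 475/850]
  450 → disc 5 (new)  [load 450/850]
5 discs opened.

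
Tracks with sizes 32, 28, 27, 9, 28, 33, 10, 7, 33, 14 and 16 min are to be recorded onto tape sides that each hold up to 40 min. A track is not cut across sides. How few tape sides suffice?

7

Total = 33 + 33 + 32 + 28 + 28 + 27 + 16 + 14 + 10 + 9 + 7 = 237 min.
Lower bound: ⌈237/40⌉ = 6 tape sides.
A packing using 7 tape sides:
  side 1: 33 + 7 = 40
  side 2: 33 = 33
  side 3: 32 = 32
  side 4: 28 + 10 = 38
  side 5: 28 + 9 = 37
  side 6: 27 = 27
  side 7: 16 + 14 = 30
No arrangement into 6 tape sides stays within capacity, so 7 is optimal.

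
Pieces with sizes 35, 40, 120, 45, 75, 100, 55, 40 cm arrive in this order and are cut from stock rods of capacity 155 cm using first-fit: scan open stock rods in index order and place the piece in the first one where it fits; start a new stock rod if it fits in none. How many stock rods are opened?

  35 → stock rod 1 (new)  [load 35/155]
  40 → stock rod 1  [load 75/155]
  120 → stock rod 2 (new)  [load 120/155]
  45 → stock rod 1  [load 120/155]
  75 → stock rod 3 (new)  [load 75/155]
  100 → stock rod 4 (new)  [load 100/155]
  55 → stock rod 3  [load 130/155]
  40 → stock rod 4  [load 140/155]
4 stock rods opened.

4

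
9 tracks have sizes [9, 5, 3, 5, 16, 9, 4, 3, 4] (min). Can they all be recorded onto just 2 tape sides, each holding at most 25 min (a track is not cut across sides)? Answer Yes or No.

Total = 58 min; ⌈58/25⌉ = 3.
At least 3 tape sides are required, but only 2 are allowed.

No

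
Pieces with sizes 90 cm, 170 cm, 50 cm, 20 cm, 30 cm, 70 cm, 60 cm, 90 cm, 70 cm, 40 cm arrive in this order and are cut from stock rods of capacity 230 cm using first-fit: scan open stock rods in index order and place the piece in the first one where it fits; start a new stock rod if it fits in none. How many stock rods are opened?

3

  90 → stock rod 1 (new)  [load 90/230]
  170 → stock rod 2 (new)  [load 170/230]
  50 → stock rod 1  [load 140/230]
  20 → stock rod 1  [load 160/230]
  30 → stock rod 1  [load 190/230]
  70 → stock rod 3 (new)  [load 70/230]
  60 → stock rod 2  [load 230/230]
  90 → stock rod 3  [load 160/230]
  70 → stock rod 3  [load 230/230]
  40 → stock rod 1  [load 230/230]
3 stock rods opened.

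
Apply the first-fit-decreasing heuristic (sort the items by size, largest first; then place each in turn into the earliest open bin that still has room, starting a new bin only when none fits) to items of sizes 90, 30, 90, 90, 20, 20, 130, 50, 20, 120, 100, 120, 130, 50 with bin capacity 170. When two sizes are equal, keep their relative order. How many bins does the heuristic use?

Sorted descending: 130, 130, 120, 120, 100, 90, 90, 90, 50, 50, 30, 20, 20, 20.
  130 → bin 1 (new)  [load 130/170]
  130 → bin 2 (new)  [load 130/170]
  120 → bin 3 (new)  [load 120/170]
  120 → bin 4 (new)  [load 120/170]
  100 → bin 5 (new)  [load 100/170]
  90 → bin 6 (new)  [load 90/170]
  90 → bin 7 (new)  [load 90/170]
  90 → bin 8 (new)  [load 90/170]
  50 → bin 3  [load 170/170]
  50 → bin 4  [load 170/170]
  30 → bin 1  [load 160/170]
  20 → bin 2  [load 150/170]
  20 → bin 2  [load 170/170]
  20 → bin 5  [load 120/170]
8 bins opened.

8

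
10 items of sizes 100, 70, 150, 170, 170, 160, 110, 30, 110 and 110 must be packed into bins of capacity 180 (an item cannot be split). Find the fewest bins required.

Total = 170 + 170 + 160 + 150 + 110 + 110 + 110 + 100 + 70 + 30 = 1180.
Lower bound: ⌈1180/180⌉ = 7 bins.
Also, 8 items each exceed 90, and no two of those can share a bin, so at least 8 bins are needed.
A packing using 8 bins:
  bin 1: 170 = 170
  bin 2: 170 = 170
  bin 3: 160 = 160
  bin 4: 150 + 30 = 180
  bin 5: 110 + 70 = 180
  bin 6: 110 = 110
  bin 7: 110 = 110
  bin 8: 100 = 100
This matches the lower bound, so 8 is optimal.

8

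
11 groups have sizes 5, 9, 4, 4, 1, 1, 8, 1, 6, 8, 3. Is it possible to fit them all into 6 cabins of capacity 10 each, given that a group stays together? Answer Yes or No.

Yes

A valid assignment using 6 cabins:
  cabin 1: 9 + 1 = 10
  cabin 2: 8 + 1 + 1 = 10
  cabin 3: 8 = 8
  cabin 4: 6 + 4 = 10
  cabin 5: 5 + 4 = 9
  cabin 6: 3 = 3
Every load is within 10, so 6 cabins suffice.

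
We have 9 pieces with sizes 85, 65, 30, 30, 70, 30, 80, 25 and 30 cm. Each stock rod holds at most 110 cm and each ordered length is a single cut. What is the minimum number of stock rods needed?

5

Total = 85 + 80 + 70 + 65 + 30 + 30 + 30 + 30 + 25 = 445 cm.
Lower bound: ⌈445/110⌉ = 5 stock rods.
A packing using 5 stock rods:
  stock rod 1: 85 + 25 = 110
  stock rod 2: 80 + 30 = 110
  stock rod 3: 70 + 30 = 100
  stock rod 4: 65 + 30 = 95
  stock rod 5: 30 = 30
This matches the lower bound, so 5 is optimal.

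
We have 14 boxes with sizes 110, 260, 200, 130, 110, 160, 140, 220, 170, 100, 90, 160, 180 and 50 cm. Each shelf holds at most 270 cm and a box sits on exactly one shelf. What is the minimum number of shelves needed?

8

Total = 260 + 220 + 200 + 180 + 170 + 160 + 160 + 140 + 130 + 110 + 110 + 100 + 90 + 50 = 2080 cm.
Lower bound: ⌈2080/270⌉ = 8 shelves.
A packing using 8 shelves:
  shelf 1: 260 = 260
  shelf 2: 220 + 50 = 270
  shelf 3: 200 = 200
  shelf 4: 180 + 90 = 270
  shelf 5: 170 + 100 = 270
  shelf 6: 160 + 110 = 270
  shelf 7: 160 + 110 = 270
  shelf 8: 140 + 130 = 270
This matches the lower bound, so 8 is optimal.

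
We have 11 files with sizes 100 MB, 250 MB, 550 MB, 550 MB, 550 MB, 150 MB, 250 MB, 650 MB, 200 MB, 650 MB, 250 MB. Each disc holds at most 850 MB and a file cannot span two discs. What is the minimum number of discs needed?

Total = 650 + 650 + 550 + 550 + 550 + 250 + 250 + 250 + 200 + 150 + 100 = 4150 MB.
Lower bound: ⌈4150/850⌉ = 5 discs.
A packing using 6 discs:
  disc 1: 650 + 200 = 850
  disc 2: 650 + 150 = 800
  disc 3: 550 + 250 = 800
  disc 4: 550 + 250 = 800
  disc 5: 550 + 250 = 800
  disc 6: 100 = 100
No arrangement into 5 discs stays within capacity, so 6 is optimal.

6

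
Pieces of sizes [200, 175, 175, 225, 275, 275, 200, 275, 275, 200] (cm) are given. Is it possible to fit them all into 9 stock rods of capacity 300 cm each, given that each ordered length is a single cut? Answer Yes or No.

No

Total = 2275 cm; ⌈2275/300⌉ = 8.
10 pieces each exceed half the capacity and cannot share a stock rod, forcing at least 10 stock rods.
At least 10 stock rods are required, but only 9 are allowed.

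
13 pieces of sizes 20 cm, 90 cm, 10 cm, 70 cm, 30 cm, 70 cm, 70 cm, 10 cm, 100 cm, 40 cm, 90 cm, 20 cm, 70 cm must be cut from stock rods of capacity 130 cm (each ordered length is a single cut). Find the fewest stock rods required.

Total = 100 + 90 + 90 + 70 + 70 + 70 + 70 + 40 + 30 + 20 + 20 + 10 + 10 = 690 cm.
Lower bound: ⌈690/130⌉ = 6 stock rods.
Also, 7 pieces each exceed 65 cm, and no two of those can share a stock rod, so at least 7 stock rods are needed.
A packing using 7 stock rods:
  stock rod 1: 100 + 30 = 130
  stock rod 2: 90 + 40 = 130
  stock rod 3: 90 + 20 + 20 = 130
  stock rod 4: 70 + 10 + 10 = 90
  stock rod 5: 70 = 70
  stock rod 6: 70 = 70
  stock rod 7: 70 = 70
This matches the lower bound, so 7 is optimal.

7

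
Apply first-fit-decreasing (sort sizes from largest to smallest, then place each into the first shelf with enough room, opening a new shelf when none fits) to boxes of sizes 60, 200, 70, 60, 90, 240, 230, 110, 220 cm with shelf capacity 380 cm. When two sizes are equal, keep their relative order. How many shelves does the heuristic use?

4

Sorted descending: 240, 230, 220, 200, 110, 90, 70, 60, 60.
  240 → shelf 1 (new)  [load 240/380]
  230 → shelf 2 (new)  [load 230/380]
  220 → shelf 3 (new)  [load 220/380]
  200 → shelf 4 (new)  [load 200/380]
  110 → shelf 1  [load 350/380]
  90 → shelf 2  [load 320/380]
  70 → shelf 3  [load 290/380]
  60 → shelf 2  [load 380/380]
  60 → shelf 3  [load 350/380]
4 shelves opened.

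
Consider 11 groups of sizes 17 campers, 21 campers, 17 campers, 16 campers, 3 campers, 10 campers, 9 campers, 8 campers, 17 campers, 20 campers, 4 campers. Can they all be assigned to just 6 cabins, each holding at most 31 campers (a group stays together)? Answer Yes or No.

Yes

A valid assignment using 6 cabins:
  cabin 1: 21 + 10 = 31
  cabin 2: 20 + 9 = 29
  cabin 3: 17 + 8 + 4 = 29
  cabin 4: 17 + 3 = 20
  cabin 5: 17 = 17
  cabin 6: 16 = 16
Every load is within 31 campers, so 6 cabins suffice.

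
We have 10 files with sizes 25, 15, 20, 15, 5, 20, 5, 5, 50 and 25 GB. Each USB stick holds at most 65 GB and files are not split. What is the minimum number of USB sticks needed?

Total = 50 + 25 + 25 + 20 + 20 + 15 + 15 + 5 + 5 + 5 = 185 GB.
Lower bound: ⌈185/65⌉ = 3 USB sticks.
A packing using 3 USB sticks:
  USB stick 1: 50 + 15 = 65
  USB stick 2: 25 + 25 + 15 = 65
  USB stick 3: 20 + 20 + 5 + 5 + 5 = 55
This matches the lower bound, so 3 is optimal.

3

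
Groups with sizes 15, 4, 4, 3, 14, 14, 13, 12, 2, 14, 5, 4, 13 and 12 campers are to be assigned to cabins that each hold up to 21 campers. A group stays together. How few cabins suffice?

8

Total = 15 + 14 + 14 + 14 + 13 + 13 + 12 + 12 + 5 + 4 + 4 + 4 + 3 + 2 = 129 campers.
Lower bound: ⌈129/21⌉ = 7 cabins.
Also, 8 groups each exceed 21/2 campers, and no two of those can share a cabin, so at least 8 cabins are needed.
A packing using 8 cabins:
  cabin 1: 15 + 5 = 20
  cabin 2: 14 + 4 + 3 = 21
  cabin 3: 14 + 4 + 2 = 20
  cabin 4: 14 + 4 = 18
  cabin 5: 13 = 13
  cabin 6: 13 = 13
  cabin 7: 12 = 12
  cabin 8: 12 = 12
This matches the lower bound, so 8 is optimal.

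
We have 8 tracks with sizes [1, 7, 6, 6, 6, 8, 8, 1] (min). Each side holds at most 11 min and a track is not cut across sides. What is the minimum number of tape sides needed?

6

Total = 8 + 8 + 7 + 6 + 6 + 6 + 1 + 1 = 43 min.
Lower bound: ⌈43/11⌉ = 4 tape sides.
Also, 6 tracks each exceed 11/2 min, and no two of those can share a side, so at least 6 tape sides are needed.
A packing using 6 tape sides:
  side 1: 8 + 1 + 1 = 10
  side 2: 8 = 8
  side 3: 7 = 7
  side 4: 6 = 6
  side 5: 6 = 6
  side 6: 6 = 6
This matches the lower bound, so 6 is optimal.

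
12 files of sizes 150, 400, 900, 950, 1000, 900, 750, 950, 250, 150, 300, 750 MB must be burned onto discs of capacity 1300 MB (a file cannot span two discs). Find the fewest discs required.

Total = 1000 + 950 + 950 + 900 + 900 + 750 + 750 + 400 + 300 + 250 + 150 + 150 = 7450 MB.
Lower bound: ⌈7450/1300⌉ = 6 discs.
Also, 7 files each exceed 650 MB, and no two of those can share a disc, so at least 7 discs are needed.
A packing using 7 discs:
  disc 1: 1000 + 300 = 1300
  disc 2: 950 + 250 = 1200
  disc 3: 950 + 150 + 150 = 1250
  disc 4: 900 + 400 = 1300
  disc 5: 900 = 900
  disc 6: 750 = 750
  disc 7: 750 = 750
This matches the lower bound, so 7 is optimal.

7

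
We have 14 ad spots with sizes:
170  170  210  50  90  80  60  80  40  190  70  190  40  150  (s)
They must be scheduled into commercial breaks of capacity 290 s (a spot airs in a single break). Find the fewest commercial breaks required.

6

Total = 210 + 190 + 190 + 170 + 170 + 150 + 90 + 80 + 80 + 70 + 60 + 50 + 40 + 40 = 1590 s.
Lower bound: ⌈1590/290⌉ = 6 commercial breaks.
A packing using 6 commercial breaks:
  break 1: 210 + 80 = 290
  break 2: 190 + 90 = 280
  break 3: 190 + 80 = 270
  break 4: 170 + 70 + 50 = 290
  break 5: 170 + 60 + 40 = 270
  break 6: 150 + 40 = 190
This matches the lower bound, so 6 is optimal.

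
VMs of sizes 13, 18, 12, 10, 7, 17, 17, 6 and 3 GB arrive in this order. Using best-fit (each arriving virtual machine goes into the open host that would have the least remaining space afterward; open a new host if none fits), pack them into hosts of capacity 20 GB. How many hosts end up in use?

  13 → host 1 (new)  [load 13/20]
  18 → host 2 (new)  [load 18/20]
  12 → host 3 (new)  [load 12/20]
  10 → host 4 (new)  [load 10/20]
  7 → host 1  [load 20/20]
  17 → host 5 (new)  [load 17/20]
  17 → host 6 (new)  [load 17/20]
  6 → host 3  [load 18/20]
  3 → host 5  [load 20/20]
6 hosts opened.

6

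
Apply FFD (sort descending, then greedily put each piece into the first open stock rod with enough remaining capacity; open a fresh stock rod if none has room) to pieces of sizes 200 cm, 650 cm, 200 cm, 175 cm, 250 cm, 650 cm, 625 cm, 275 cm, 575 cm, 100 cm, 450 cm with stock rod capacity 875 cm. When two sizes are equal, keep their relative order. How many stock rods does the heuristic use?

Sorted descending: 650, 650, 625, 575, 450, 275, 250, 200, 200, 175, 100.
  650 → stock rod 1 (new)  [load 650/875]
  650 → stock rod 2 (new)  [load 650/875]
  625 → stock rod 3 (new)  [load 625/875]
  575 → stock rod 4 (new)  [load 575/875]
  450 → stock rod 5 (new)  [load 450/875]
  275 → stock rod 4  [load 850/875]
  250 → stock rod 3  [load 875/875]
  200 → stock rod 1  [load 850/875]
  200 → stock rod 2  [load 850/875]
  175 → stock rod 5  [load 625/875]
  100 → stock rod 5  [load 725/875]
5 stock rods opened.

5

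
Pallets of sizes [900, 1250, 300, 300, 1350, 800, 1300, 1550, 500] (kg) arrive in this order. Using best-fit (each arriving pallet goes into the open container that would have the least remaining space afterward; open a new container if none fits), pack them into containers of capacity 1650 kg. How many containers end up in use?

  900 → container 1 (new)  [load 900/1650]
  1250 → container 2 (new)  [load 1250/1650]
  300 → container 2  [load 1550/1650]
  300 → container 1  [load 1200/1650]
  1350 → container 3 (new)  [load 1350/1650]
  800 → container 4 (new)  [load 800/1650]
  1300 → container 5 (new)  [load 1300/1650]
  1550 → container 6 (new)  [load 1550/1650]
  500 → container 4  [load 1300/1650]
6 containers opened.

6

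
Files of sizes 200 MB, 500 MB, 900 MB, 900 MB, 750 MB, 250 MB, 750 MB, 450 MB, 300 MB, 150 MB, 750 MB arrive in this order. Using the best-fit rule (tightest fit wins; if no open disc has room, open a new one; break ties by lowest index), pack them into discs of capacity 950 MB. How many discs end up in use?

7

  200 → disc 1 (new)  [load 200/950]
  500 → disc 1  [load 700/950]
  900 → disc 2 (new)  [load 900/950]
  900 → disc 3 (new)  [load 900/950]
  750 → disc 4 (new)  [load 750/950]
  250 → disc 1  [load 950/950]
  750 → disc 5 (new)  [load 750/950]
  450 → disc 6 (new)  [load 450/950]
  300 → disc 6  [load 750/950]
  150 → disc 4  [load 900/950]
  750 → disc 7 (new)  [load 750/950]
7 discs opened.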